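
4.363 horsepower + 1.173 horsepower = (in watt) 4128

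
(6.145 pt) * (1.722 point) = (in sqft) 1.418e-05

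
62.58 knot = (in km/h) 115.9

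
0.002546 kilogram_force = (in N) 0.02497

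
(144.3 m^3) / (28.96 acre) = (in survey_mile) 7.651e-07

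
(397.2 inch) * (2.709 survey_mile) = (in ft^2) 4.734e+05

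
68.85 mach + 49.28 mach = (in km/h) 1.448e+05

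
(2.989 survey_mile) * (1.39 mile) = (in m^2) 1.076e+07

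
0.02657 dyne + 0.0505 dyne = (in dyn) 0.07707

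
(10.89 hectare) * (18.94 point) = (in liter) 7.276e+05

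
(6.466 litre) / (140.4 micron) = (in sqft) 495.7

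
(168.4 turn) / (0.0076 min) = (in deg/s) 1.329e+05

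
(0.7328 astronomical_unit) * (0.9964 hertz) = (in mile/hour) 2.443e+11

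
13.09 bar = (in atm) 12.92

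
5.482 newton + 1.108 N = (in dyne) 6.59e+05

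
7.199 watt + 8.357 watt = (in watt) 15.56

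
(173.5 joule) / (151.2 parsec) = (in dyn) 3.719e-12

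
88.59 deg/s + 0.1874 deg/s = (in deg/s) 88.78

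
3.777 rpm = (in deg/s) 22.66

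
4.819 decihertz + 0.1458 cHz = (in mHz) 483.4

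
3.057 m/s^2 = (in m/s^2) 3.057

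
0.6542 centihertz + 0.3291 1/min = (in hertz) 0.01203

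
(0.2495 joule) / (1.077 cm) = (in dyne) 2.317e+06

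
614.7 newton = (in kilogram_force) 62.68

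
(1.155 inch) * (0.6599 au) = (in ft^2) 3.117e+10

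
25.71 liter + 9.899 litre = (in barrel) 0.224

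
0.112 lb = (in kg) 0.0508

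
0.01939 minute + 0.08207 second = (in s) 1.245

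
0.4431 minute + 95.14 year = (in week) 4961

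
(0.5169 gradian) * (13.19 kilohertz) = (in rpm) 1023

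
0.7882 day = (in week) 0.1126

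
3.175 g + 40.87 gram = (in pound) 0.0971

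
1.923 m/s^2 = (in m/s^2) 1.923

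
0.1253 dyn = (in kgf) 1.278e-07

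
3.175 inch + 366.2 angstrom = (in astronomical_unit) 5.391e-13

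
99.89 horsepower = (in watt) 7.449e+04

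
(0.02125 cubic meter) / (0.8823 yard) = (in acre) 6.509e-06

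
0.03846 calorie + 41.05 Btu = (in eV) 2.703e+23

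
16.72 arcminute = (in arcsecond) 1003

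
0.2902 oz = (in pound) 0.01814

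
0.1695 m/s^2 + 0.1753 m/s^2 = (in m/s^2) 0.3448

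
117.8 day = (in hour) 2827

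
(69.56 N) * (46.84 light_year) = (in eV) 1.924e+38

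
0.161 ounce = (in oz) 0.161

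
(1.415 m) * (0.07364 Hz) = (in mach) 0.000306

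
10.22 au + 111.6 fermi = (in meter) 1.529e+12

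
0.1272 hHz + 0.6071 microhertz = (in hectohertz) 0.1272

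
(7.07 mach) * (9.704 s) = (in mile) 14.52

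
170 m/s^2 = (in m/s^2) 170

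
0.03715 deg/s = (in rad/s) 0.0006484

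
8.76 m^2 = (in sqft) 94.29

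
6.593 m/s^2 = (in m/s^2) 6.593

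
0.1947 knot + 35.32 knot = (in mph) 40.87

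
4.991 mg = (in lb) 1.1e-05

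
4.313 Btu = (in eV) 2.84e+22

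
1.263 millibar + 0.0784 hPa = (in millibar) 1.341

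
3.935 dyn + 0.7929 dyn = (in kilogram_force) 4.821e-06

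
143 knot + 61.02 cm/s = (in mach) 0.2178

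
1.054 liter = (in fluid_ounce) 35.64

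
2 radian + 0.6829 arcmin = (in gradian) 127.3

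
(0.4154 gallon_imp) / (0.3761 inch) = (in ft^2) 2.128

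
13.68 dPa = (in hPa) 0.01368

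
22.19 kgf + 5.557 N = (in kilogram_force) 22.76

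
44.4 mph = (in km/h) 71.45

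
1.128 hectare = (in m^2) 1.128e+04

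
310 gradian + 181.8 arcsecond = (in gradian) 310.1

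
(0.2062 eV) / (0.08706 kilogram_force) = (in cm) 3.87e-18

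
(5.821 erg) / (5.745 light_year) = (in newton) 1.071e-23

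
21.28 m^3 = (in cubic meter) 21.28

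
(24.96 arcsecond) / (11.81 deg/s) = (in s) 0.0005871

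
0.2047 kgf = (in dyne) 2.007e+05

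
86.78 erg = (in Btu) 8.225e-09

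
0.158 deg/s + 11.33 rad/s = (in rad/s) 11.33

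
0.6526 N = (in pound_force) 0.1467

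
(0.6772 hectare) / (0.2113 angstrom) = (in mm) 3.205e+17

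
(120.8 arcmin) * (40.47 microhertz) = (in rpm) 1.358e-05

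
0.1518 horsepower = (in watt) 113.2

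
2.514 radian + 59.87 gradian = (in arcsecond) 7.125e+05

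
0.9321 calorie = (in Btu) 0.003696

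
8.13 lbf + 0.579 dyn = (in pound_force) 8.13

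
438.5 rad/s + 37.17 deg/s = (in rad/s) 439.1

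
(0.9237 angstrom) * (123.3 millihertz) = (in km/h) 4.1e-11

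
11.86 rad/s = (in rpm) 113.3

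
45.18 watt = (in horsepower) 0.06059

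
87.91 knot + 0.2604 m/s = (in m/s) 45.49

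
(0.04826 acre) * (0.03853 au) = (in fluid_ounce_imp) 3.962e+16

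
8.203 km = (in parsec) 2.658e-13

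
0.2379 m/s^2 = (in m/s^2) 0.2379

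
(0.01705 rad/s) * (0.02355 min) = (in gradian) 1.534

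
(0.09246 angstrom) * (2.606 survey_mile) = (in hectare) 3.878e-12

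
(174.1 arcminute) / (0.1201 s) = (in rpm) 4.027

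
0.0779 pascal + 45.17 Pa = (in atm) 0.0004466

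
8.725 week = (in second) 5.277e+06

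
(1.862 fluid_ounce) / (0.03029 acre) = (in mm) 0.0004492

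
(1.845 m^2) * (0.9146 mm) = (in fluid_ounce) 57.06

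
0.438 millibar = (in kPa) 0.0438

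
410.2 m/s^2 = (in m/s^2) 410.2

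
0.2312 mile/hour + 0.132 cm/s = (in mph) 0.2342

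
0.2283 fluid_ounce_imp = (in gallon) 0.001714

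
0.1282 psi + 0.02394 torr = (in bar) 0.008871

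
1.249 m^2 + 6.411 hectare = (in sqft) 6.901e+05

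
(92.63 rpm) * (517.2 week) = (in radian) 3.034e+09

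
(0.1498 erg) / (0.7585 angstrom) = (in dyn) 1.975e+07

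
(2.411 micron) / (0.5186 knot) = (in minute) 1.506e-07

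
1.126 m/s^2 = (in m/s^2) 1.126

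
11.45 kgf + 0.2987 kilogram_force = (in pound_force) 25.9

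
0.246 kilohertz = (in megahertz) 0.000246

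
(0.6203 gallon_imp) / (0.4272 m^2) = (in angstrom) 6.601e+07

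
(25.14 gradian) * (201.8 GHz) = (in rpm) 7.61e+11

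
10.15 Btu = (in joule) 1.071e+04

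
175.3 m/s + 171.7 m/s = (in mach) 1.019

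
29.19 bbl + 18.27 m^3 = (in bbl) 144.1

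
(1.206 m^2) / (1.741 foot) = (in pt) 6442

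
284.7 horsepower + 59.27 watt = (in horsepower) 284.8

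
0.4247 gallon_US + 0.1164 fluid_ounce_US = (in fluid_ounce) 54.48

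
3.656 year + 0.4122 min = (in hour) 3.203e+04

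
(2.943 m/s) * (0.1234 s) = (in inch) 14.3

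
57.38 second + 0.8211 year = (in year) 0.8211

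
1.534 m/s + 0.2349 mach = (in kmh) 293.5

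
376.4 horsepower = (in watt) 2.807e+05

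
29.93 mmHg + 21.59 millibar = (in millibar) 61.49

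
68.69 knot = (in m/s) 35.34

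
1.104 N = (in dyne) 1.104e+05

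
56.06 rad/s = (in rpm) 535.3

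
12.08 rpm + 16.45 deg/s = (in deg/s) 88.93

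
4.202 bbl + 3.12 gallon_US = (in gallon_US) 179.6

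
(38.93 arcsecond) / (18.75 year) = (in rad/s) 3.192e-13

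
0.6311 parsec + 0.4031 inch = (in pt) 5.52e+19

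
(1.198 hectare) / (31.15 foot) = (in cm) 1.262e+05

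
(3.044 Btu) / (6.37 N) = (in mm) 5.042e+05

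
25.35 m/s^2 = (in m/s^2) 25.35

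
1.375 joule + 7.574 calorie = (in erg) 3.306e+08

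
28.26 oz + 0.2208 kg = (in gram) 1022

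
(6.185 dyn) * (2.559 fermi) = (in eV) 0.9879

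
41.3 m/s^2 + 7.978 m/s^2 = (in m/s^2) 49.28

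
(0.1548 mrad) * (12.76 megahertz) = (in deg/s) 1.132e+05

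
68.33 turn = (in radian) 429.3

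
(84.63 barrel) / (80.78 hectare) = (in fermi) 1.666e+10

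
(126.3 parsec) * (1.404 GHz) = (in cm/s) 5.472e+29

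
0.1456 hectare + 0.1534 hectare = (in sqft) 3.218e+04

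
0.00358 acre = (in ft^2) 155.9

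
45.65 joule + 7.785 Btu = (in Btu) 7.828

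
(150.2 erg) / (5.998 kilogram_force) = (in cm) 2.554e-05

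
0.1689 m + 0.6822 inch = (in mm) 186.2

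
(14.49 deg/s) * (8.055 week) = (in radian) 1.232e+06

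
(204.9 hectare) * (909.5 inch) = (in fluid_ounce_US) 1.601e+12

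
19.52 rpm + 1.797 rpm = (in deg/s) 127.9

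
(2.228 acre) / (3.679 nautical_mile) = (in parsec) 4.289e-17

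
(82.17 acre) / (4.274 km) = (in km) 0.0778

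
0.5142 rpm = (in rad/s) 0.05385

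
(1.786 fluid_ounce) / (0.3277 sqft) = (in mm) 1.735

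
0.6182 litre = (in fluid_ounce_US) 20.9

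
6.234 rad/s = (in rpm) 59.53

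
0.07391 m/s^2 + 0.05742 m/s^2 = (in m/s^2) 0.1313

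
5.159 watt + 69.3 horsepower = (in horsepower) 69.31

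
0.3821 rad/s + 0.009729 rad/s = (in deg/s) 22.45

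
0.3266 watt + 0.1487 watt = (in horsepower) 0.0006374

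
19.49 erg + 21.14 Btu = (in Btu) 21.14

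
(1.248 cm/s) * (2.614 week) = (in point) 5.593e+07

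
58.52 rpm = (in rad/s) 6.128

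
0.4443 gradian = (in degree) 0.3999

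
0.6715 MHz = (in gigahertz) 0.0006715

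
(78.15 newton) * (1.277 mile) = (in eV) 1.002e+24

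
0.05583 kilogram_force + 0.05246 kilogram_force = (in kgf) 0.1083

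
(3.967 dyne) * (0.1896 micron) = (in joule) 7.521e-12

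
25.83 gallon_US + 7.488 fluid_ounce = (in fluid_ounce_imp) 3449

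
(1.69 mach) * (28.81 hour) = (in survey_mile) 3.709e+04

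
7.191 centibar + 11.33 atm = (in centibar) 1155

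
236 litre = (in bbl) 1.484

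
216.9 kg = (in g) 2.169e+05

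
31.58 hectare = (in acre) 78.04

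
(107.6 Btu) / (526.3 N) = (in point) 6.114e+05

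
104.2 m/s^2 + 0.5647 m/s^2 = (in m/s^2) 104.8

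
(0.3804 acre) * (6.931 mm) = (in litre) 1.067e+04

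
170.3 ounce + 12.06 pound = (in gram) 1.03e+04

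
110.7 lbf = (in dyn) 4.924e+07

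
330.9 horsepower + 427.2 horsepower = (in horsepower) 758.1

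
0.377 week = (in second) 2.28e+05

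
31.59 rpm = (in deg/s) 189.5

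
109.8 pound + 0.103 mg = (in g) 4.98e+04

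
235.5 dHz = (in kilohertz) 0.02355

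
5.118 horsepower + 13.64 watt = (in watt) 3830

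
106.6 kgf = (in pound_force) 235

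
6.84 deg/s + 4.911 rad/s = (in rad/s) 5.03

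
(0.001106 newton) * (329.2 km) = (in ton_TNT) 8.702e-08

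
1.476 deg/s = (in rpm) 0.246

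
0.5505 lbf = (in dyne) 2.449e+05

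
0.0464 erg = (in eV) 2.896e+10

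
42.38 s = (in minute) 0.7063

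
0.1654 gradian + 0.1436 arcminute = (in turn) 0.0004201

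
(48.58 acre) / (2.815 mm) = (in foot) 2.291e+08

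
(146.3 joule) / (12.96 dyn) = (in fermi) 1.129e+21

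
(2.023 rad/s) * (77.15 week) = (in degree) 5.408e+09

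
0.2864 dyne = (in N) 2.864e-06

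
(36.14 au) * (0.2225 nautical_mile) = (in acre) 5.505e+11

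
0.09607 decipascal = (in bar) 9.607e-08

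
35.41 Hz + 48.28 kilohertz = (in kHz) 48.32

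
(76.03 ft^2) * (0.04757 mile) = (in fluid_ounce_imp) 1.903e+07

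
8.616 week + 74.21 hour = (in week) 9.058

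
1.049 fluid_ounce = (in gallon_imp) 0.006824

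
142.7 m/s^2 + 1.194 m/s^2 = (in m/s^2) 143.9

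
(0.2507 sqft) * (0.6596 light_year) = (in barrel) 9.142e+14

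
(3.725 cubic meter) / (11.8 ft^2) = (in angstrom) 3.398e+10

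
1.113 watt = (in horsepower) 0.001493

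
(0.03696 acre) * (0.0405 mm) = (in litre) 6.058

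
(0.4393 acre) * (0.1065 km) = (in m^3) 1.893e+05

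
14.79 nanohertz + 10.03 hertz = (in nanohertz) 1.003e+10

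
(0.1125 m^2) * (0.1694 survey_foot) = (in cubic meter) 0.005809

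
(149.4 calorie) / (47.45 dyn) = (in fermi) 1.317e+21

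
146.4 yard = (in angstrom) 1.339e+12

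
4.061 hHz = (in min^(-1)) 2.437e+04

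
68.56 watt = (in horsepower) 0.09194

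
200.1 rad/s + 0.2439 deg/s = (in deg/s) 1.147e+04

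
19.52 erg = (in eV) 1.218e+13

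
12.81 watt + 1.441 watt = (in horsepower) 0.01911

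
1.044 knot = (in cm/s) 53.71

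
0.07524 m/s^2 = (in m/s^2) 0.07524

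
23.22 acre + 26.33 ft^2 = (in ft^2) 1.011e+06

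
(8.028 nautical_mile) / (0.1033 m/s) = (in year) 0.004564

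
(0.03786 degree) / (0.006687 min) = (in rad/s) 0.001647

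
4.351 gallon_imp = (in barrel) 0.1244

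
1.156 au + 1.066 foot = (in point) 4.902e+14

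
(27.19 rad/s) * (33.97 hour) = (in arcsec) 6.859e+11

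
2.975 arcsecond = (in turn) 2.296e-06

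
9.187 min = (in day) 0.00638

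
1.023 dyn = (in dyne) 1.023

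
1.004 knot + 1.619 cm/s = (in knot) 1.035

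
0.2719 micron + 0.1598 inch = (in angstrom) 4.059e+07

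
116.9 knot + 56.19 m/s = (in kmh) 418.8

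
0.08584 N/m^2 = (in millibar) 0.0008584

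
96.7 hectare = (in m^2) 9.67e+05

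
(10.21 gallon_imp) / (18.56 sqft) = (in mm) 26.92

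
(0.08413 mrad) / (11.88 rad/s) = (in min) 1.18e-07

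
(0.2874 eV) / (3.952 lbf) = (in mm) 2.619e-18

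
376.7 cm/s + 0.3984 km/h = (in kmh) 13.96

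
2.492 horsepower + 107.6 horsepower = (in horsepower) 110.1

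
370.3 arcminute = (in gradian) 6.857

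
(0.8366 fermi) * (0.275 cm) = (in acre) 5.685e-22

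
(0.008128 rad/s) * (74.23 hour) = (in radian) 2172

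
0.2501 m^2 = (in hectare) 2.501e-05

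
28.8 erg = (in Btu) 2.73e-09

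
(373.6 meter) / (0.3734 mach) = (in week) 4.859e-06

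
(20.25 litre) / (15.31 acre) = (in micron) 0.3268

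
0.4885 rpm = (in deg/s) 2.931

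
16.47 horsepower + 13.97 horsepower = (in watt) 2.27e+04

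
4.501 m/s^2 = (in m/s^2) 4.501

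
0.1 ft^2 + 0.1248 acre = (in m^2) 505.1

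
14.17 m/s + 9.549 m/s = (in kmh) 85.39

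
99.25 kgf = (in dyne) 9.733e+07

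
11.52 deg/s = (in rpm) 1.92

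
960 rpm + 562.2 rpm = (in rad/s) 159.4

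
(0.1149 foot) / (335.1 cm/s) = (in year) 3.314e-10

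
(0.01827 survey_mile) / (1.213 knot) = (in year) 1.494e-06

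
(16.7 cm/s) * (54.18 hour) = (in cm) 3.257e+06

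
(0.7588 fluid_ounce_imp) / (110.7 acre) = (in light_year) 5.087e-27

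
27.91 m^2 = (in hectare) 0.002791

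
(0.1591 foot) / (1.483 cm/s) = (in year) 1.037e-07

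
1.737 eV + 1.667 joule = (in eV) 1.04e+19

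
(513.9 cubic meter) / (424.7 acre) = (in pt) 0.8476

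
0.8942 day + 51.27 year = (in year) 51.27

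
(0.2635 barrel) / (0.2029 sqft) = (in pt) 6300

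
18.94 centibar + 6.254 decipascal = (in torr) 142.1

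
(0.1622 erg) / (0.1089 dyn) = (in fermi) 1.489e+13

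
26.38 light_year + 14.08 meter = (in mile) 1.551e+14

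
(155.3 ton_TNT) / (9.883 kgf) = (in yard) 7.332e+09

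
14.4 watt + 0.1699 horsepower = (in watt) 141.1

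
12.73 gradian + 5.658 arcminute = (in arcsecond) 4.158e+04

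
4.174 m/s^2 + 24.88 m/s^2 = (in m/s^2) 29.05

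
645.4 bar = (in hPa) 6.454e+05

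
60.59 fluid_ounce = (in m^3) 0.001792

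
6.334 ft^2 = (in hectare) 5.884e-05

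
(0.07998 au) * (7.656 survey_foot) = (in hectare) 2.792e+06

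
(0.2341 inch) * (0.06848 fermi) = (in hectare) 4.072e-23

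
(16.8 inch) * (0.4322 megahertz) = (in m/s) 1.844e+05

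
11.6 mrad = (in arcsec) 2393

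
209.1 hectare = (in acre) 516.7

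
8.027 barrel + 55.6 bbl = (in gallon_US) 2672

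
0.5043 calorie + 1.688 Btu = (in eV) 1.113e+22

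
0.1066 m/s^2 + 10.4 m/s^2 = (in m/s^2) 10.51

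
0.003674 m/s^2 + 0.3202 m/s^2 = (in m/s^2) 0.3239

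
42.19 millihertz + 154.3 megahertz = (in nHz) 1.543e+17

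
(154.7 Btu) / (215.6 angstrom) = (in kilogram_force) 7.72e+11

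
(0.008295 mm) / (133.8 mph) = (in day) 1.605e-12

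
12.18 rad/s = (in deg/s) 697.9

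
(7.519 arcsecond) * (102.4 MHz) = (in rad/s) 3733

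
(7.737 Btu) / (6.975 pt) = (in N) 3.317e+06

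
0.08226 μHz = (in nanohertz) 82.26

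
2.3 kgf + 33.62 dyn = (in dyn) 2.256e+06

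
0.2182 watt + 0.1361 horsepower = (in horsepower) 0.1364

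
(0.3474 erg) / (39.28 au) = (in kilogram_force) 6.029e-22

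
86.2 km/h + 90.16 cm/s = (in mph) 55.58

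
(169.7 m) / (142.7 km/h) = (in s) 4.281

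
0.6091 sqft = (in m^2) 0.05659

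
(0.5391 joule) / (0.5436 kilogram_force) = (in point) 286.7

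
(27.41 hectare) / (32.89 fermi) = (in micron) 8.334e+24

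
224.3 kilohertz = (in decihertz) 2.243e+06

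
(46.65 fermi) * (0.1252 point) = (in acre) 5.091e-22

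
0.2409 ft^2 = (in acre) 5.53e-06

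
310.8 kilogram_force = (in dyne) 3.048e+08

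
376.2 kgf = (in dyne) 3.689e+08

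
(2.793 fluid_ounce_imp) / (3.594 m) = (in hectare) 2.208e-09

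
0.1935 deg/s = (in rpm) 0.03225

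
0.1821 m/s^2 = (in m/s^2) 0.1821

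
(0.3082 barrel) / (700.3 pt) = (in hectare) 1.983e-05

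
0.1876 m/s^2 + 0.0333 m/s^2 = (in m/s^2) 0.2209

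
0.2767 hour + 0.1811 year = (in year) 0.1811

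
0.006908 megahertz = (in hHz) 69.08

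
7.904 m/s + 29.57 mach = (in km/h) 3.628e+04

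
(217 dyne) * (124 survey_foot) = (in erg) 8.202e+05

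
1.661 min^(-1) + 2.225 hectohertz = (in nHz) 2.225e+11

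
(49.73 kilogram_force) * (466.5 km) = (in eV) 1.42e+27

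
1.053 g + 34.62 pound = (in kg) 15.7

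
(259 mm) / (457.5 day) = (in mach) 1.924e-11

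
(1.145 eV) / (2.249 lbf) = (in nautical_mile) 9.901e-24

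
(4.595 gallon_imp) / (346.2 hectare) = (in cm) 6.034e-07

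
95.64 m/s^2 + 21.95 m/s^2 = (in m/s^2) 117.6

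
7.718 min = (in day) 0.00536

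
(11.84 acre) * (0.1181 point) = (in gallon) 527.4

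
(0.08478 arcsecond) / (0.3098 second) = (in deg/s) 7.602e-05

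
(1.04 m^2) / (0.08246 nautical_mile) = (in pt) 19.3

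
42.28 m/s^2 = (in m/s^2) 42.28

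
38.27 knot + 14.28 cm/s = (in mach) 0.05824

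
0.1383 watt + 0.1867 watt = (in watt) 0.325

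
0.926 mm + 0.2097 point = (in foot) 0.003281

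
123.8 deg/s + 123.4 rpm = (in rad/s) 15.08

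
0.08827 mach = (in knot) 58.42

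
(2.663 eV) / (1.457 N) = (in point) 8.301e-16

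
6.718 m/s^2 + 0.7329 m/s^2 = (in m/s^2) 7.451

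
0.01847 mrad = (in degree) 0.001058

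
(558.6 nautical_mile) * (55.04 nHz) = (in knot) 0.1107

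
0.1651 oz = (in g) 4.681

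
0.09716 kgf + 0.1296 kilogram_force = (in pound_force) 0.4999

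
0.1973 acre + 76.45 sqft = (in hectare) 0.08055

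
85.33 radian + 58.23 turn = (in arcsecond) 9.307e+07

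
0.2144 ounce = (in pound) 0.0134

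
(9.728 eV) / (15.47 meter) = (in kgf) 1.027e-20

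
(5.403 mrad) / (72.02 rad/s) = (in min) 1.25e-06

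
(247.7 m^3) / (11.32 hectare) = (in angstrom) 2.188e+07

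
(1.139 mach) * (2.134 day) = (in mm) 7.151e+10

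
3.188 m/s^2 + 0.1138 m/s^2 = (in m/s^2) 3.302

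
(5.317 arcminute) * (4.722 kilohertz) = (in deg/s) 418.4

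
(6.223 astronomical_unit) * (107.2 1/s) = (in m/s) 9.98e+13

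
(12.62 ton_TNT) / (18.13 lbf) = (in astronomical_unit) 0.004377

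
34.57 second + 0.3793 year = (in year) 0.3793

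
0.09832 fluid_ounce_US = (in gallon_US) 0.0007681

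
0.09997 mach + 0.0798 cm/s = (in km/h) 122.5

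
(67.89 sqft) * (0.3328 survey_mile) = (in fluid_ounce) 1.142e+08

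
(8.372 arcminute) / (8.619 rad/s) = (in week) 4.672e-10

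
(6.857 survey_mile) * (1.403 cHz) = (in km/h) 557.4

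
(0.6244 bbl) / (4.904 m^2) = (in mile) 1.258e-05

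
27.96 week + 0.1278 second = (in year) 0.5362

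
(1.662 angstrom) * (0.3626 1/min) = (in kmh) 3.616e-12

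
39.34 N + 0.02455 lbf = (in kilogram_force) 4.023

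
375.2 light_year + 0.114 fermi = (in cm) 3.55e+20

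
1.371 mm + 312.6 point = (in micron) 1.116e+05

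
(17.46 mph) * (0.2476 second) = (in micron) 1.933e+06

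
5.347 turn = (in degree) 1925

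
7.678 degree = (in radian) 0.134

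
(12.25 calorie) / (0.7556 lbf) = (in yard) 16.68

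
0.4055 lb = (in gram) 183.9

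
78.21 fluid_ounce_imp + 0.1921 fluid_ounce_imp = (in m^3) 0.002228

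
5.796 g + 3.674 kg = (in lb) 8.113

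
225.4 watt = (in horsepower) 0.3023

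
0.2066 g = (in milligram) 206.6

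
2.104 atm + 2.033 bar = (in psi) 60.41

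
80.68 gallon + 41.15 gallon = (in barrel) 2.901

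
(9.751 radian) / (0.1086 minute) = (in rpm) 14.29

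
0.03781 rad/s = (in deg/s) 2.166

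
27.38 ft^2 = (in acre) 0.0006286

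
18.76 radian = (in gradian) 1194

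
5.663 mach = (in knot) 3748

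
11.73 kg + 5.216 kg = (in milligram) 1.695e+07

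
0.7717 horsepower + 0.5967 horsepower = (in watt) 1020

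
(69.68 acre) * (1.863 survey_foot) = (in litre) 1.601e+08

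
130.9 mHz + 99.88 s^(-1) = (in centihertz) 1e+04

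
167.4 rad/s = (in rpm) 1599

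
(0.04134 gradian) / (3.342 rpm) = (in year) 5.884e-11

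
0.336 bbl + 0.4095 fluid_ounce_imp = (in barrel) 0.3361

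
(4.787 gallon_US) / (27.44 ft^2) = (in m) 0.007108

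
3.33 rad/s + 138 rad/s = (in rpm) 1350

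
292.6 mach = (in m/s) 9.963e+04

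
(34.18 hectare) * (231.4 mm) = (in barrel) 4.975e+05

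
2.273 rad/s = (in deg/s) 130.2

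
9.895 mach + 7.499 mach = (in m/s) 5923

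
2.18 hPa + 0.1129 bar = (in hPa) 115.1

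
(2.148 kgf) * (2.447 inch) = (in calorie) 0.3129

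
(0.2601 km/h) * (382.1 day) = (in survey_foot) 7.826e+06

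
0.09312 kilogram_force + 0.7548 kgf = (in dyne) 8.315e+05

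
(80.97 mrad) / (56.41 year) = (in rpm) 4.346e-10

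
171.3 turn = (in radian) 1076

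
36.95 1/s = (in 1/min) 2217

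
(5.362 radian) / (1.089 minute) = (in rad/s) 0.08206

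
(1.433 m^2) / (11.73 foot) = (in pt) 1136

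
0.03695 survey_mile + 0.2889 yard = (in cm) 5973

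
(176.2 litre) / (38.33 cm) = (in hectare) 4.597e-05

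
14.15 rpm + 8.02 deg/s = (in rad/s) 1.622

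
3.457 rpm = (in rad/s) 0.362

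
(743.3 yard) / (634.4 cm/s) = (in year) 3.397e-06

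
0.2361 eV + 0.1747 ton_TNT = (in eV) 4.562e+27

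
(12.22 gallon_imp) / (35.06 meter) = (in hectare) 1.585e-07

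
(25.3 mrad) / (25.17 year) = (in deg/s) 1.826e-09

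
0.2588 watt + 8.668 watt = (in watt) 8.927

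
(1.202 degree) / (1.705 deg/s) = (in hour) 0.0001958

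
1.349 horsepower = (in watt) 1006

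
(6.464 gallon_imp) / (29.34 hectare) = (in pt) 0.0002839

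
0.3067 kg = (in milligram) 3.067e+05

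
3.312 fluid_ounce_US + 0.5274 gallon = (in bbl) 0.01317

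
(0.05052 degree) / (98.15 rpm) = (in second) 8.579e-05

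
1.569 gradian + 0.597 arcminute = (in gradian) 1.58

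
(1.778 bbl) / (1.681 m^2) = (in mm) 168.2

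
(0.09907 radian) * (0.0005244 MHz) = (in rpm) 496.1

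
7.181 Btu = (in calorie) 1811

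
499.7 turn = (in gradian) 1.999e+05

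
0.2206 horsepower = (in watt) 164.5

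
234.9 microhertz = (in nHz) 2.349e+05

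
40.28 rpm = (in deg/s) 241.7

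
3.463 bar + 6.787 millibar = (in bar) 3.47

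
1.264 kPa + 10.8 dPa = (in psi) 0.1835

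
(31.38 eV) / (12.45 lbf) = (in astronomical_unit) 6.069e-31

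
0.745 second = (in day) 8.623e-06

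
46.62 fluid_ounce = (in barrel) 0.008672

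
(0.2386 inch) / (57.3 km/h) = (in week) 6.296e-10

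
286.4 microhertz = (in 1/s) 0.0002864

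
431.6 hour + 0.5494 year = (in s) 1.888e+07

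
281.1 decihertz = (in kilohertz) 0.02811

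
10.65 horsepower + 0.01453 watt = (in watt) 7942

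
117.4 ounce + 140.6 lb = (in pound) 147.9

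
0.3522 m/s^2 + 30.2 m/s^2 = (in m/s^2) 30.55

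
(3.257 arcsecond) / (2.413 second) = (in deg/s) 0.0003749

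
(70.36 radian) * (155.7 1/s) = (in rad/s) 1.096e+04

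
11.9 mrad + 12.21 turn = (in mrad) 7.673e+04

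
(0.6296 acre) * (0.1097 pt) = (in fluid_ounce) 3334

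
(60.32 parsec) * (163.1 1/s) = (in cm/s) 3.036e+22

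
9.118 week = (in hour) 1532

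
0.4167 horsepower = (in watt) 310.7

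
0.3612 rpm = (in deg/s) 2.167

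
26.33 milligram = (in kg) 2.633e-05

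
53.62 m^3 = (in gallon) 1.416e+04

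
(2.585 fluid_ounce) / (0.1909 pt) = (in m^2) 1.135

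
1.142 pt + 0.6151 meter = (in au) 4.114e-12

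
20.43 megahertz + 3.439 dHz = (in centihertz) 2.043e+09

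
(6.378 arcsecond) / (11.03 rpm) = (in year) 8.489e-13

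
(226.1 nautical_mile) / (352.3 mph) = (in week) 0.004396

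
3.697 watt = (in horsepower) 0.004958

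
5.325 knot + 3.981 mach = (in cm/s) 1.358e+05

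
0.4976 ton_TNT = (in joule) 2.082e+09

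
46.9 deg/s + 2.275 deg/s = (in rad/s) 0.8583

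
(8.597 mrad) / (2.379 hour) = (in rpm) 9.586e-06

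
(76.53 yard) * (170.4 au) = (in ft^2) 1.92e+16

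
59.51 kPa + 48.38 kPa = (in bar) 1.079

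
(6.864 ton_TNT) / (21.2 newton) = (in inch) 5.333e+10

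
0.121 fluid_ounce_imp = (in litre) 0.003438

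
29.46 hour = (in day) 1.228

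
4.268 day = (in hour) 102.4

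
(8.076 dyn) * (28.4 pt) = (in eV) 5.05e+12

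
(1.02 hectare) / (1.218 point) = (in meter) 2.374e+07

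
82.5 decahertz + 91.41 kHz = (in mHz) 9.224e+07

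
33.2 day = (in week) 4.743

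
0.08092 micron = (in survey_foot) 2.655e-07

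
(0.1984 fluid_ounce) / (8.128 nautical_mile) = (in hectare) 3.898e-14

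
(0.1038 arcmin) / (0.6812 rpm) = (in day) 4.899e-09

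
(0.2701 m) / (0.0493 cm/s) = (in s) 547.9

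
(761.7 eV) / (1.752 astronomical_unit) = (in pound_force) 1.047e-28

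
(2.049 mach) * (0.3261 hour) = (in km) 819.1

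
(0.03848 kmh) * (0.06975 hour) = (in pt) 7608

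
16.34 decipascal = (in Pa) 1.634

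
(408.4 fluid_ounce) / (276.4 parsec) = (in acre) 3.499e-25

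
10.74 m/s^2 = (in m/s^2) 10.74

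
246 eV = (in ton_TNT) 9.42e-27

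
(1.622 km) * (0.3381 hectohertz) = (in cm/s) 5.484e+06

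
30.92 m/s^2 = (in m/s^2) 30.92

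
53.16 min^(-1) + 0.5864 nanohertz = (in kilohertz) 0.000886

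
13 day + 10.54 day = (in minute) 3.39e+04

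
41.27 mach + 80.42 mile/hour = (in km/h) 5.072e+04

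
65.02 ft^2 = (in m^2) 6.041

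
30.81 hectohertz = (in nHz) 3.081e+12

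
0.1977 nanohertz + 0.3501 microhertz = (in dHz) 3.503e-06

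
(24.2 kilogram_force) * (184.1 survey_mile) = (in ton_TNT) 0.01681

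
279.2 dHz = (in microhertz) 2.792e+07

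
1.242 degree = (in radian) 0.02168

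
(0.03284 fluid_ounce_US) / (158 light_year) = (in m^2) 6.497e-25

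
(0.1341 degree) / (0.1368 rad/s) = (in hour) 4.752e-06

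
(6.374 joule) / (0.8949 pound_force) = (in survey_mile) 0.000995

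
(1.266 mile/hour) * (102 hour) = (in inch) 8.182e+06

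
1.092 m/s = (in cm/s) 109.2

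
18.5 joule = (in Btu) 0.01753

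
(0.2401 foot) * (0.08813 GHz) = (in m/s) 6.45e+06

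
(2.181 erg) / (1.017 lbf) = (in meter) 4.821e-08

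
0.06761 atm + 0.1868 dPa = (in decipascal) 6.851e+04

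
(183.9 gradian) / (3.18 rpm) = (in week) 1.434e-05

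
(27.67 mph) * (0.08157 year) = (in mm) 3.182e+10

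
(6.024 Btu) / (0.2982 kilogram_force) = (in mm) 2.173e+06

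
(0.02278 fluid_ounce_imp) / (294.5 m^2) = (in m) 2.198e-09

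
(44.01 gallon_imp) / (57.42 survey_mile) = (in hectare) 2.165e-10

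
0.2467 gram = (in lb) 0.0005439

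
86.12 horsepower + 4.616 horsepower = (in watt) 6.766e+04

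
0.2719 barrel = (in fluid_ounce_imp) 1521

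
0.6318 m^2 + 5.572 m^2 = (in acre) 0.001533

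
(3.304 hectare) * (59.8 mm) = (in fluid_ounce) 6.681e+07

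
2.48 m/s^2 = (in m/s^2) 2.48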